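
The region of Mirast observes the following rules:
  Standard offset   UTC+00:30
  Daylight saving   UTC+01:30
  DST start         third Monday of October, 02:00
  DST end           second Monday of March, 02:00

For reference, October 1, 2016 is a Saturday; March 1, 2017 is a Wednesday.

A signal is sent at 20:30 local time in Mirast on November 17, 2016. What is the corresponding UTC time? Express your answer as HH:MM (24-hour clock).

19:00

1 October 2016 is a Saturday, so the first Monday is October 3 and the third is October 17.
1 March 2017 is a Wednesday, so the first Monday is March 6 and the second is March 13.
Daylight saving runs 17 October 2016 – 13 March 2017; November 17, 2016 is inside that window, so Mirast is at UTC+01:30.
20:30 local − 1h30m = 19:00 UTC.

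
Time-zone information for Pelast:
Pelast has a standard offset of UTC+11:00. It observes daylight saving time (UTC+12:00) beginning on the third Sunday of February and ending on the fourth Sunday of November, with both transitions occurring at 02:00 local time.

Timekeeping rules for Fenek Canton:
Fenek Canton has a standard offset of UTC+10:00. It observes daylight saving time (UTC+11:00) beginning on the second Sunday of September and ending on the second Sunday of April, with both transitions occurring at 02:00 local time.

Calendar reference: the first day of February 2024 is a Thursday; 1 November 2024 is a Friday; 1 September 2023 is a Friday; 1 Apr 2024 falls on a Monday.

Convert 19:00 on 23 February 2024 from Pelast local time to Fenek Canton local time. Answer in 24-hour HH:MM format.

18:00

1 February 2024 is a Thursday, so the first Sunday is February 4 and the third is February 18.
1 November 2024 is a Friday, so the first Sunday is November 3 and the fourth is November 24.
Daylight saving runs 18 February – 24 November; 23 February 2024 is inside that window, so Pelast is at UTC+12:00.
19:00 Pelast − 12h = 07:00 UTC.
1 September 2023 is a Friday, so the first Sunday is September 3 and the second is September 10.
1 April 2024 is a Monday, so the first Sunday is April 7 and the second is April 14.
At the standard offset (UTC+10:00), 07:00 UTC + 10h = 17:00 Fenek Canton standard time.
Daylight saving runs 10 September 2023 – 14 April 2024; the standard-time date in Fenek Canton, 23 February 2024, is inside that window, so Fenek Canton is at UTC+11:00.
07:00 UTC + 11h = 18:00 Fenek Canton.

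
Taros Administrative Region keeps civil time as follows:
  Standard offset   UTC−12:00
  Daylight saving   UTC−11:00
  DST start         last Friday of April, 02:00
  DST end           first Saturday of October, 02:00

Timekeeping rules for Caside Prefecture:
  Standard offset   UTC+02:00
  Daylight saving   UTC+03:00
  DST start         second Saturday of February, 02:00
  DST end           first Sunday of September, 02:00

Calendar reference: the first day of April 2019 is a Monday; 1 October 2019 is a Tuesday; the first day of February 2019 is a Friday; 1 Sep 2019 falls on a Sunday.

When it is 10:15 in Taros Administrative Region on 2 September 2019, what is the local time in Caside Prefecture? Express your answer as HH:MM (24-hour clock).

23:15

1 April 2019 is a Monday, so Fridays fall on 5, 12, 19, 26; the last is April 26.
1 October 2019 is a Tuesday, so the first Saturday is October 5.
2 September 2019 lies within the daylight-saving period (26 April – 5 October), so Taros Administrative Region is on daylight time, UTC−11:00.
10:15 Taros Administrative Region + 11h = 21:15 UTC.
1 February 2019 is a Friday, so the first Saturday is February 2 and the second is February 9.
1 September 2019 is a Sunday, so the first Sunday is September 1.
At the standard offset (UTC+02:00), 21:15 UTC + 2h = 23:15 Caside Prefecture standard time.
The standard-time date in Caside Prefecture, 2 September 2019, does not fall between 9 February and 1 September, so daylight saving is not in effect and Caside Prefecture is at UTC+02:00.
21:15 UTC + 2h = 23:15 Caside Prefecture.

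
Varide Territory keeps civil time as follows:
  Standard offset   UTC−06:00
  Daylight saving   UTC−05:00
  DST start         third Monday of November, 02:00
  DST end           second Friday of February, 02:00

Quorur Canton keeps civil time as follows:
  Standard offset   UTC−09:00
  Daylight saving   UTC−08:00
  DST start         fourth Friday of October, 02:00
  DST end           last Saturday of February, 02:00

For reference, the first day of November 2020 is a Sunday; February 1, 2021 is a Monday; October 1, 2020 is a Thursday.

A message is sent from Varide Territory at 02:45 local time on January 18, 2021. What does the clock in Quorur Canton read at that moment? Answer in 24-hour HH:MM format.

23:45

1 November 2020 is a Sunday, so the first Monday is November 2 and the third is November 16.
1 February 2021 is a Monday, so the first Friday is February 5 and the second is February 12.
January 18, 2021 falls between 16 November 2020 and 12 February 2021, so daylight saving is in effect and Varide Territory is at UTC−05:00.
02:45 Varide Territory + 5h = 07:45 UTC.
1 October 2020 is a Thursday, so the first Friday is October 2 and the fourth is October 23.
1 February 2021 is a Monday, so Saturdays fall on 6, 13, 20, 27; the last is February 27.
At the standard offset (UTC−09:00), 07:45 UTC − 9h = 22:45 Quorur Canton standard time (rolling into the previous day, 17 January 2021).
Daylight saving runs 23 October 2020 – 27 February 2021; the standard-time date in Quorur Canton, January 17, 2021, is inside that window, so Quorur Canton is at UTC−08:00.
07:45 UTC − 8h = 23:45 Quorur Canton (rolling into the previous day, 17 January 2021).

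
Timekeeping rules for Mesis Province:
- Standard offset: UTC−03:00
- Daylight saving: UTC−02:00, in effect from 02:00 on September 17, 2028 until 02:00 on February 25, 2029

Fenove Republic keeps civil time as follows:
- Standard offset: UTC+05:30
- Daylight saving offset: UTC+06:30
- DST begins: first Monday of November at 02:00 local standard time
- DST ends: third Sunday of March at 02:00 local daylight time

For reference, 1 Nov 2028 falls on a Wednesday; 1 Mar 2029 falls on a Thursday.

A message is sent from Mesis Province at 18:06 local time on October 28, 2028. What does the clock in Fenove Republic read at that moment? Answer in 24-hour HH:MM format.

October 28, 2028 lies within the daylight-saving period (17 September 2028 – 25 February 2029), so Mesis Province is on daylight time, UTC−02:00.
18:06 Mesis Province + 2h = 20:06 UTC.
1 November 2028 is a Wednesday, so the first Monday is November 6.
1 March 2029 is a Thursday, so the first Sunday is March 4 and the third is March 18.
At the standard offset (UTC+05:30), 20:06 UTC + 5h30m = 01:36 Fenove Republic standard time (rolling into the next day, 29 October 2028).
The standard-time date in Fenove Republic, October 29, 2028, is outside the daylight-saving period (6 November 2028 – 18 March 2029), so Fenove Republic is on standard time, UTC+05:30.
20:06 UTC + 5h30m = 01:36 Fenove Republic (rolling into the next day, 29 October 2028).

01:36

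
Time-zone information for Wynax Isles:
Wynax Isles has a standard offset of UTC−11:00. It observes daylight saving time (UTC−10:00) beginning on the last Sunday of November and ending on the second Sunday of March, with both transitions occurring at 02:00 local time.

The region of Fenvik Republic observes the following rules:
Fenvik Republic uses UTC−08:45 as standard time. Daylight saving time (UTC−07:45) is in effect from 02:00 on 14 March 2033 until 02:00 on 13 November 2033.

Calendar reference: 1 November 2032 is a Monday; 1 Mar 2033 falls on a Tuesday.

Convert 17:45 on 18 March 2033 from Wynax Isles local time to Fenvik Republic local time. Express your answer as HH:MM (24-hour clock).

1 November 2032 is a Monday, so Sundays fall on 7, 14, 21, 28; the last is November 28.
1 March 2033 is a Tuesday, so the first Sunday is March 6 and the second is March 13.
18 March 2033 is outside the daylight-saving period (28 November 2032 – 13 March 2033), so Wynax Isles is on standard time, UTC−11:00.
17:45 Wynax Isles + 11h = 04:45 UTC (rolling into the next day, 19 March 2033).
At the standard offset (UTC−08:45), 04:45 UTC − 8h45m = 20:00 Fenvik Republic standard time (rolling into the previous day, 18 March 2033).
Daylight saving runs 14 March – 13 November; the standard-time date in Fenvik Republic, 18 March 2033, is inside that window, so Fenvik Republic is at UTC−07:45.
04:45 UTC − 7h45m = 21:00 Fenvik Republic (rolling into the previous day, 18 March 2033).

21:00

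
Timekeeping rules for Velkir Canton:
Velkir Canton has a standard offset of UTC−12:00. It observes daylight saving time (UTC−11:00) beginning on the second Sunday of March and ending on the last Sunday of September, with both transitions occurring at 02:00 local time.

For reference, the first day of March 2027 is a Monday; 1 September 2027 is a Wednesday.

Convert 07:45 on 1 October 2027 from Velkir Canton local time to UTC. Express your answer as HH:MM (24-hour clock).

1 March 2027 is a Monday, so the first Sunday is March 7 and the second is March 14.
1 September 2027 is a Wednesday, so Sundays fall on 5, 12, 19, 26; the last is September 26.
1 October 2027 is outside the daylight-saving period (14 March – 26 September), so Velkir Canton is on standard time, UTC−12:00.
07:45 local + 12h = 19:45 UTC.

19:45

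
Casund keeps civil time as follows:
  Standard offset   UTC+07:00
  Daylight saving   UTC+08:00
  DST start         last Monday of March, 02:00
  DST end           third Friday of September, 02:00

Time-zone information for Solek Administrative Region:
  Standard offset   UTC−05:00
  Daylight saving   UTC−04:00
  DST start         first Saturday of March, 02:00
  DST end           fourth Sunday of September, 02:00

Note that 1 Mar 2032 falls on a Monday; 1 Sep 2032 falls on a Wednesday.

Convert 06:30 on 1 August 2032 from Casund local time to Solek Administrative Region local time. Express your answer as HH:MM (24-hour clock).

18:30

1 March 2032 is a Monday, so Mondays fall on 1, 8, 15, 22, 29; the last is March 29.
1 September 2032 is a Wednesday, so the first Friday is September 3 and the third is September 17.
1 August 2032 lies within the daylight-saving period (29 March – 17 September), so Casund is on daylight time, UTC+08:00.
06:30 Casund − 8h = 22:30 UTC (rolling into the previous day, 31 July 2032).
1 March 2032 is a Monday, so the first Saturday is March 6.
1 September 2032 is a Wednesday, so the first Sunday is September 5 and the fourth is September 26.
At the standard offset (UTC−05:00), 22:30 UTC − 5h = 17:30 Solek Administrative Region standard time.
Daylight saving runs 6 March – 26 September; the standard-time date in Solek Administrative Region, 31 July 2032, is inside that window, so Solek Administrative Region is at UTC−04:00.
22:30 UTC − 4h = 18:30 Solek Administrative Region.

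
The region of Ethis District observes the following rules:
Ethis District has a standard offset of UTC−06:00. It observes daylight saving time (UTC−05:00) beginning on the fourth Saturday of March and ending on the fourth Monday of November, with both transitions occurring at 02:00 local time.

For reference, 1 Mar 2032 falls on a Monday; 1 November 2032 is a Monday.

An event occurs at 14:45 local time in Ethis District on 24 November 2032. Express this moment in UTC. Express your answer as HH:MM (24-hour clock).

1 March 2032 is a Monday, so the first Saturday is March 6 and the fourth is March 27.
1 November 2032 is a Monday, so the first Monday is November 1 and the fourth is November 22.
24 November 2032 is outside the daylight-saving period (27 March – 22 November), so Ethis District is on standard time, UTC−06:00.
14:45 local + 6h = 20:45 UTC.

20:45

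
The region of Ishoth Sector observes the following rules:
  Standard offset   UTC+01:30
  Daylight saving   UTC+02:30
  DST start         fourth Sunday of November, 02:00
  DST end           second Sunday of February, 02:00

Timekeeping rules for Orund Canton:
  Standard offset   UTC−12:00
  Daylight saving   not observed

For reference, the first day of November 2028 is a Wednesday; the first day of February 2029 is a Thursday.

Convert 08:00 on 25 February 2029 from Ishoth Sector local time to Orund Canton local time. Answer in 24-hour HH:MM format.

1 November 2028 is a Wednesday, so the first Sunday is November 5 and the fourth is November 26.
1 February 2029 is a Thursday, so the first Sunday is February 4 and the second is February 11.
25 February 2029 does not fall between 26 November 2028 and 11 February 2029, so daylight saving is not in effect and Ishoth Sector is at UTC+01:30.
08:00 Ishoth Sector − 1h30m = 06:30 UTC.
Orund Canton stays on UTC−12:00 all year.
06:30 UTC − 12h = 18:30 Orund Canton (rolling into the previous day, 24 February 2029).

18:30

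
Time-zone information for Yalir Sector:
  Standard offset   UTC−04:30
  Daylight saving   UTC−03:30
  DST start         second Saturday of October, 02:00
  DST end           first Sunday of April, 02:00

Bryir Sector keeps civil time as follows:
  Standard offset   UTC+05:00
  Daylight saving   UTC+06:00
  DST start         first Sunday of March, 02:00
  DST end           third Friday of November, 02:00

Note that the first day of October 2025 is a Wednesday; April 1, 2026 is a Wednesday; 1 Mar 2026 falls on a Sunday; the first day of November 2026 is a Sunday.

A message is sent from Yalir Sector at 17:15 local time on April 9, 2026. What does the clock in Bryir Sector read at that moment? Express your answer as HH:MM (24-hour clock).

03:45

1 October 2025 is a Wednesday, so the first Saturday is October 4 and the second is October 11.
1 April 2026 is a Wednesday, so the first Sunday is April 5.
Daylight saving runs 11 October 2025 – 5 April 2026; April 9, 2026 is outside that window, so Yalir Sector is on standard time at UTC−04:30.
17:15 Yalir Sector + 4h30m = 21:45 UTC.
1 March 2026 is a Sunday, so the first Sunday is March 1.
1 November 2026 is a Sunday, so the first Friday is November 6 and the third is November 20.
At the standard offset (UTC+05:00), 21:45 UTC + 5h = 02:45 Bryir Sector standard time (rolling into the next day, 10 April 2026).
The standard-time date in Bryir Sector, April 10, 2026, lies within the daylight-saving period (1 March – 20 November), so Bryir Sector is on daylight time, UTC+06:00.
21:45 UTC + 6h = 03:45 Bryir Sector (rolling into the next day, 10 April 2026).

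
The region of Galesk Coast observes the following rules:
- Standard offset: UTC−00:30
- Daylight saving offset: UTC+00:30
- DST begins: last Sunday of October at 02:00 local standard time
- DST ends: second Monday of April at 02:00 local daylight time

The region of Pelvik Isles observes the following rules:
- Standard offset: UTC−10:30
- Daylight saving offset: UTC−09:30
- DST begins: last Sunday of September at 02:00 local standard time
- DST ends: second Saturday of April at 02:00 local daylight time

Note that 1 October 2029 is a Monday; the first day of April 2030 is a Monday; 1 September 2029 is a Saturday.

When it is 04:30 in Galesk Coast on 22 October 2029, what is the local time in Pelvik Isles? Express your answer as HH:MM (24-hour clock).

1 October 2029 is a Monday, so Sundays fall on 7, 14, 21, 28; the last is October 28.
1 April 2030 is a Monday, so the first Monday is April 1 and the second is April 8.
Daylight saving runs 28 October 2029 – 8 April 2030; 22 October 2029 is outside that window, so Galesk Coast is on standard time at UTC−00:30.
04:30 Galesk Coast + 0h30m = 05:00 UTC.
1 September 2029 is a Saturday, so Sundays fall on 2, 9, 16, 23, 30; the last is September 30.
1 April 2030 is a Monday, so the first Saturday is April 6 and the second is April 13.
At the standard offset (UTC−10:30), 05:00 UTC − 10h30m = 18:30 Pelvik Isles standard time (rolling into the previous day, 21 October 2029).
The standard-time date in Pelvik Isles, 21 October 2029, falls between 30 September 2029 and 13 April 2030, so daylight saving is in effect and Pelvik Isles is at UTC−09:30.
05:00 UTC − 9h30m = 19:30 Pelvik Isles (rolling into the previous day, 21 October 2029).

19:30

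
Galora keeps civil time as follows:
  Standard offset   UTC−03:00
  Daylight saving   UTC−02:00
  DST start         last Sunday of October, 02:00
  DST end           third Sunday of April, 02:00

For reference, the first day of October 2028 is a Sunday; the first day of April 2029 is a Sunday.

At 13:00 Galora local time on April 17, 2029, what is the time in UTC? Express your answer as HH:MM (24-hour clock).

16:00

1 October 2028 is a Sunday, so Sundays fall on 1, 8, 15, 22, 29; the last is October 29.
1 April 2029 is a Sunday, so the first Sunday is April 1 and the third is April 15.
April 17, 2029 does not fall between 29 October 2028 and 15 April 2029, so daylight saving is not in effect and Galora is at UTC−03:00.
13:00 local + 3h = 16:00 UTC.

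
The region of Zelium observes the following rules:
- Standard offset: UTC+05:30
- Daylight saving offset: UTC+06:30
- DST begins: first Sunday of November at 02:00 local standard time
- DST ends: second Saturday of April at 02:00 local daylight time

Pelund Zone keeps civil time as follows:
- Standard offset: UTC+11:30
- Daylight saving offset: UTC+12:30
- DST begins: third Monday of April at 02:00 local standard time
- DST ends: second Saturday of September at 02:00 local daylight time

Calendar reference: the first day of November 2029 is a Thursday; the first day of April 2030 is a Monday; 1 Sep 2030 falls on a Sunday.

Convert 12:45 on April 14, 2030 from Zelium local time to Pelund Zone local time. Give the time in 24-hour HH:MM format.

1 November 2029 is a Thursday, so the first Sunday is November 4.
1 April 2030 is a Monday, so the first Saturday is April 6 and the second is April 13.
April 14, 2030 is outside the daylight-saving period (4 November 2029 – 13 April 2030), so Zelium is on standard time, UTC+05:30.
12:45 Zelium − 5h30m = 07:15 UTC.
1 April 2030 is a Monday, so the first Monday is April 1 and the third is April 15.
1 September 2030 is a Sunday, so the first Saturday is September 7 and the second is September 14.
At the standard offset (UTC+11:30), 07:15 UTC + 11h30m = 18:45 Pelund Zone standard time.
The standard-time date in Pelund Zone, April 14, 2030, does not fall between 15 April and 14 September, so daylight saving is not in effect and Pelund Zone is at UTC+11:30.
07:15 UTC + 11h30m = 18:45 Pelund Zone.

18:45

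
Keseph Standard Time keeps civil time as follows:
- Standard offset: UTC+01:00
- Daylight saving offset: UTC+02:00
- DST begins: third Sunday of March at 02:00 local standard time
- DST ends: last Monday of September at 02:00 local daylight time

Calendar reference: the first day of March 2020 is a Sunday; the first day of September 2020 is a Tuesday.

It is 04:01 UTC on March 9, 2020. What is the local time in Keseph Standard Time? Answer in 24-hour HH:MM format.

05:01

1 March 2020 is a Sunday, so the first Sunday is March 1 and the third is March 15.
1 September 2020 is a Tuesday, so Mondays fall on 7, 14, 21, 28; the last is September 28.
At the standard offset (UTC+01:00), 04:01 UTC + 1h = 05:01 Keseph Standard Time standard time.
The standard-time date in Keseph Standard Time, March 9, 2020, is outside the daylight-saving period (15 March – 28 September), so Keseph Standard Time is on standard time, UTC+01:00.
04:01 UTC + 1h = 05:01 local.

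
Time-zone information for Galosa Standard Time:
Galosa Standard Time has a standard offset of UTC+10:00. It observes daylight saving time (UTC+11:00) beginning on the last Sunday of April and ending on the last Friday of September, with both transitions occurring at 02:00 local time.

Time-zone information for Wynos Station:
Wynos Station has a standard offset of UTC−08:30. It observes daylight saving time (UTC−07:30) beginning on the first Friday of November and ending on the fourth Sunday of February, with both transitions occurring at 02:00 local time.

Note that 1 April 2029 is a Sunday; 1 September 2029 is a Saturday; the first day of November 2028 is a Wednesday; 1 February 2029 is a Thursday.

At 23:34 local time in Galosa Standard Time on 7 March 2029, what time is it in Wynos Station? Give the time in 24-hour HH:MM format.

1 April 2029 is a Sunday, so Sundays fall on 1, 8, 15, 22, 29; the last is April 29.
1 September 2029 is a Saturday, so Fridays fall on 7, 14, 21, 28; the last is September 28.
7 March 2029 is outside the daylight-saving period (29 April – 28 September), so Galosa Standard Time is on standard time, UTC+10:00.
23:34 Galosa Standard Time − 10h = 13:34 UTC.
1 November 2028 is a Wednesday, so the first Friday is November 3.
1 February 2029 is a Thursday, so the first Sunday is February 4 and the fourth is February 25.
At the standard offset (UTC−08:30), 13:34 UTC − 8h30m = 05:04 Wynos Station standard time.
Daylight saving runs 3 November 2028 – 25 February 2029; the standard-time date in Wynos Station, 7 March 2029, is outside that window, so Wynos Station is on standard time at UTC−08:30.
13:34 UTC − 8h30m = 05:04 Wynos Station.

05:04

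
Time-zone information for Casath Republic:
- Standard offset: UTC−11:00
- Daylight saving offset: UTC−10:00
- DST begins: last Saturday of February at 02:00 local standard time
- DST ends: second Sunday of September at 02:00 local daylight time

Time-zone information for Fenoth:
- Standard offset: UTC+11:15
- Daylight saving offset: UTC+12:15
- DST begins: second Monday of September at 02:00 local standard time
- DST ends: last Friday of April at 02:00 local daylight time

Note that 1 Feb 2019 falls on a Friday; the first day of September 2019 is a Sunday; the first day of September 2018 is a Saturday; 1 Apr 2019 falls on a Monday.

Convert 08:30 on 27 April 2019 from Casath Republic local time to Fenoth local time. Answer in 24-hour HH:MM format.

05:45

1 February 2019 is a Friday, so Saturdays fall on 2, 9, 16, 23; the last is February 23.
1 September 2019 is a Sunday, so the first Sunday is September 1 and the second is September 8.
27 April 2019 falls between 23 February and 8 September, so daylight saving is in effect and Casath Republic is at UTC−10:00.
08:30 Casath Republic + 10h = 18:30 UTC.
1 September 2018 is a Saturday, so the first Monday is September 3 and the second is September 10.
1 April 2019 is a Monday, so Fridays fall on 5, 12, 19, 26; the last is April 26.
At the standard offset (UTC+11:15), 18:30 UTC + 11h15m = 05:45 Fenoth standard time (rolling into the next day, 28 April 2019).
The standard-time date in Fenoth, 28 April 2019, does not fall between 10 September 2018 and 26 April 2019, so daylight saving is not in effect and Fenoth is at UTC+11:15.
18:30 UTC + 11h15m = 05:45 Fenoth (rolling into the next day, 28 April 2019).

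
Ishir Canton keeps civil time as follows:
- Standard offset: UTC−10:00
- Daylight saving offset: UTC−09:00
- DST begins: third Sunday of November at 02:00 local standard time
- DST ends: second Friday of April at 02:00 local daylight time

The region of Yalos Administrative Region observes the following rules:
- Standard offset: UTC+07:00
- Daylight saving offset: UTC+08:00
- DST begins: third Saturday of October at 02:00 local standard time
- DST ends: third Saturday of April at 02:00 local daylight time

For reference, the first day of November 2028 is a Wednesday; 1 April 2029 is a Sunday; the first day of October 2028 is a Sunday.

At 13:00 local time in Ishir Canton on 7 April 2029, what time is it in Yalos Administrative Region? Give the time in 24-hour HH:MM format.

06:00

1 November 2028 is a Wednesday, so the first Sunday is November 5 and the third is November 19.
1 April 2029 is a Sunday, so the first Friday is April 6 and the second is April 13.
7 April 2029 lies within the daylight-saving period (19 November 2028 – 13 April 2029), so Ishir Canton is on daylight time, UTC−09:00.
13:00 Ishir Canton + 9h = 22:00 UTC.
1 October 2028 is a Sunday, so the first Saturday is October 7 and the third is October 21.
1 April 2029 is a Sunday, so the first Saturday is April 7 and the third is April 21.
At the standard offset (UTC+07:00), 22:00 UTC + 7h = 05:00 Yalos Administrative Region standard time (rolling into the next day, 8 April 2029).
The standard-time date in Yalos Administrative Region, 8 April 2029, lies within the daylight-saving period (21 October 2028 – 21 April 2029), so Yalos Administrative Region is on daylight time, UTC+08:00.
22:00 UTC + 8h = 06:00 Yalos Administrative Region (rolling into the next day, 8 April 2029).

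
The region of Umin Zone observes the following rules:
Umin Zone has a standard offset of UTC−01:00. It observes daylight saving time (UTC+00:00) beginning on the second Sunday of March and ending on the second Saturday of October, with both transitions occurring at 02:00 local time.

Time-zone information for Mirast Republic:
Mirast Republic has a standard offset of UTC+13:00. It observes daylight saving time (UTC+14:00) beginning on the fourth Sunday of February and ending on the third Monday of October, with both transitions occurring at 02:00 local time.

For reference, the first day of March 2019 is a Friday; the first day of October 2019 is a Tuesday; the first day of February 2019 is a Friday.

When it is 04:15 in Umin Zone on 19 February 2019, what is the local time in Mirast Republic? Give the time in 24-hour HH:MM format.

18:15

1 March 2019 is a Friday, so the first Sunday is March 3 and the second is March 10.
1 October 2019 is a Tuesday, so the first Saturday is October 5 and the second is October 12.
19 February 2019 is outside the daylight-saving period (10 March – 12 October), so Umin Zone is on standard time, UTC−01:00.
04:15 Umin Zone + 1h = 05:15 UTC.
1 February 2019 is a Friday, so the first Sunday is February 3 and the fourth is February 24.
1 October 2019 is a Tuesday, so the first Monday is October 7 and the third is October 21.
At the standard offset (UTC+13:00), 05:15 UTC + 13h = 18:15 Mirast Republic standard time.
The standard-time date in Mirast Republic, 19 February 2019, is outside the daylight-saving period (24 February – 21 October), so Mirast Republic is on standard time, UTC+13:00.
05:15 UTC + 13h = 18:15 Mirast Republic.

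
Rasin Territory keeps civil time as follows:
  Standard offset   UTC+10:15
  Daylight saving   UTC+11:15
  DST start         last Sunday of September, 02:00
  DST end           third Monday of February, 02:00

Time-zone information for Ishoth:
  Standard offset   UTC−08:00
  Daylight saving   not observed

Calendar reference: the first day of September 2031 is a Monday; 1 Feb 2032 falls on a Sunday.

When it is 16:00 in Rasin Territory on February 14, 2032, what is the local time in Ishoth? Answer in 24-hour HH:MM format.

1 September 2031 is a Monday, so Sundays fall on 7, 14, 21, 28; the last is September 28.
1 February 2032 is a Sunday, so the first Monday is February 2 and the third is February 16.
Daylight saving runs 28 September 2031 – 16 February 2032; February 14, 2032 is inside that window, so Rasin Territory is at UTC+11:15.
16:00 Rasin Territory − 11h15m = 04:45 UTC.
Ishoth has no daylight saving, so its offset is UTC−08:00 year-round.
04:45 UTC − 8h = 20:45 Ishoth (rolling into the previous day, 13 February 2032).

20:45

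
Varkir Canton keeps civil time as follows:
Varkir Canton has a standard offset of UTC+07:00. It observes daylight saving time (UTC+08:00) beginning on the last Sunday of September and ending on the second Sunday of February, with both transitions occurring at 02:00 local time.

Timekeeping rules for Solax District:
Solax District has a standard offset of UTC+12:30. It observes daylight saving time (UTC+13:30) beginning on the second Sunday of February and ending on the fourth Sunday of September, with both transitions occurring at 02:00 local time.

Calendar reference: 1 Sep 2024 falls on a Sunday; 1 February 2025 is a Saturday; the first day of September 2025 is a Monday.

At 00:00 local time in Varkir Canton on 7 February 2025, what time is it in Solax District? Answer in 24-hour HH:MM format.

1 September 2024 is a Sunday, so Sundays fall on 1, 8, 15, 22, 29; the last is September 29.
1 February 2025 is a Saturday, so the first Sunday is February 2 and the second is February 9.
7 February 2025 falls between 29 September 2024 and 9 February 2025, so daylight saving is in effect and Varkir Canton is at UTC+08:00.
00:00 Varkir Canton − 8h = 16:00 UTC (rolling into the previous day, 6 February 2025).
1 February 2025 is a Saturday, so the first Sunday is February 2 and the second is February 9.
1 September 2025 is a Monday, so the first Sunday is September 7 and the fourth is September 28.
At the standard offset (UTC+12:30), 16:00 UTC + 12h30m = 04:30 Solax District standard time (rolling into the next day, 7 February 2025).
The standard-time date in Solax District, 7 February 2025, is outside the daylight-saving period (9 February – 28 September), so Solax District is on standard time, UTC+12:30.
16:00 UTC + 12h30m = 04:30 Solax District (rolling into the next day, 7 February 2025).

04:30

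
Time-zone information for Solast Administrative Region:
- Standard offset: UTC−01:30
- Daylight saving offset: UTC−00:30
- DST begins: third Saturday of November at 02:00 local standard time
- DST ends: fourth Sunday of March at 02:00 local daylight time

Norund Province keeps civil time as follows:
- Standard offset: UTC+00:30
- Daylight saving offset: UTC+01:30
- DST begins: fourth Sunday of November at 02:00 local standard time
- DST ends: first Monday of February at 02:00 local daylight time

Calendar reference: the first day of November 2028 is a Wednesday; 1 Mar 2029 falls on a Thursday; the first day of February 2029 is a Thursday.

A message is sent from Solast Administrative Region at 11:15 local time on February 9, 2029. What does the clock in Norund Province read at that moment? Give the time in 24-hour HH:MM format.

12:15

1 November 2028 is a Wednesday, so the first Saturday is November 4 and the third is November 18.
1 March 2029 is a Thursday, so the first Sunday is March 4 and the fourth is March 25.
February 9, 2029 lies within the daylight-saving period (18 November 2028 – 25 March 2029), so Solast Administrative Region is on daylight time, UTC−00:30.
11:15 Solast Administrative Region + 0h30m = 11:45 UTC.
1 November 2028 is a Wednesday, so the first Sunday is November 5 and the fourth is November 26.
1 February 2029 is a Thursday, so the first Monday is February 5.
At the standard offset (UTC+00:30), 11:45 UTC + 0h30m = 12:15 Norund Province standard time.
The standard-time date in Norund Province, February 9, 2029, is outside the daylight-saving period (26 November 2028 – 5 February 2029), so Norund Province is on standard time, UTC+00:30.
11:45 UTC + 0h30m = 12:15 Norund Province.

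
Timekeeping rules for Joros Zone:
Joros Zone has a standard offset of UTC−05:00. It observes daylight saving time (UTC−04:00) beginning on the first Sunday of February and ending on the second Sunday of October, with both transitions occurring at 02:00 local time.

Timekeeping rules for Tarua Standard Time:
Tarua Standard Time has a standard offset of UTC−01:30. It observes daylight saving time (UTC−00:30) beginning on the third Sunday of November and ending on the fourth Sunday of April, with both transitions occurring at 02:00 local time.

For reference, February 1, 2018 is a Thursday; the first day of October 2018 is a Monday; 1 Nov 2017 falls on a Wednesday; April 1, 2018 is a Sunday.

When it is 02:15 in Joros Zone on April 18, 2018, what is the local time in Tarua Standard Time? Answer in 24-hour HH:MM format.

05:45

1 February 2018 is a Thursday, so the first Sunday is February 4.
1 October 2018 is a Monday, so the first Sunday is October 7 and the second is October 14.
April 18, 2018 lies within the daylight-saving period (4 February – 14 October), so Joros Zone is on daylight time, UTC−04:00.
02:15 Joros Zone + 4h = 06:15 UTC.
1 November 2017 is a Wednesday, so the first Sunday is November 5 and the third is November 19.
1 April 2018 is a Sunday, so the first Sunday is April 1 and the fourth is April 22.
At the standard offset (UTC−01:30), 06:15 UTC − 1h30m = 04:45 Tarua Standard Time standard time.
Daylight saving runs 19 November 2017 – 22 April 2018; the standard-time date in Tarua Standard Time, April 18, 2018, is inside that window, so Tarua Standard Time is at UTC−00:30.
06:15 UTC − 0h30m = 05:45 Tarua Standard Time.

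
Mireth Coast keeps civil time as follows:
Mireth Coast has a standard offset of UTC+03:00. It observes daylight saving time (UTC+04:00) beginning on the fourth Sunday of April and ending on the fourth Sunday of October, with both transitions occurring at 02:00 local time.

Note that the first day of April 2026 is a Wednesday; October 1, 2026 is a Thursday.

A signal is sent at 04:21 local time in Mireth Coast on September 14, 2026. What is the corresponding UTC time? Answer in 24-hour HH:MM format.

1 April 2026 is a Wednesday, so the first Sunday is April 5 and the fourth is April 26.
1 October 2026 is a Thursday, so the first Sunday is October 4 and the fourth is October 25.
Daylight saving runs 26 April – 25 October; September 14, 2026 is inside that window, so Mireth Coast is at UTC+04:00.
04:21 local − 4h = 00:21 UTC.

00:21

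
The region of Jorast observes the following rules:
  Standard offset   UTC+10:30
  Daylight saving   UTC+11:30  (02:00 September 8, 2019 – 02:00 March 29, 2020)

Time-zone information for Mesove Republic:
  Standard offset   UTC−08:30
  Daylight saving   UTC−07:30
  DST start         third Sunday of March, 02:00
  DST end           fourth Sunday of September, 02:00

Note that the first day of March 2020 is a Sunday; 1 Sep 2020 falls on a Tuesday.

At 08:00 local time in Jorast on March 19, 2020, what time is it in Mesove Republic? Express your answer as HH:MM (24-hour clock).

March 19, 2020 lies within the daylight-saving period (8 September 2019 – 29 March 2020), so Jorast is on daylight time, UTC+11:30.
08:00 Jorast − 11h30m = 20:30 UTC (rolling into the previous day, 18 March 2020).
1 March 2020 is a Sunday, so the first Sunday is March 1 and the third is March 15.
1 September 2020 is a Tuesday, so the first Sunday is September 6 and the fourth is September 27.
At the standard offset (UTC−08:30), 20:30 UTC − 8h30m = 12:00 Mesove Republic standard time.
The standard-time date in Mesove Republic, March 18, 2020, falls between 15 March and 27 September, so daylight saving is in effect and Mesove Republic is at UTC−07:30.
20:30 UTC − 7h30m = 13:00 Mesove Republic.

13:00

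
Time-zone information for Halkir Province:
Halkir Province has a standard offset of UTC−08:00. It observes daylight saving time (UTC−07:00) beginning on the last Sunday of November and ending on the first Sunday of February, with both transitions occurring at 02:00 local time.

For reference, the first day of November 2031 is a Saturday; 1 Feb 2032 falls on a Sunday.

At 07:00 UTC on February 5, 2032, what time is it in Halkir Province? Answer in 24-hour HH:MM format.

1 November 2031 is a Saturday, so Sundays fall on 2, 9, 16, 23, 30; the last is November 30.
1 February 2032 is a Sunday, so the first Sunday is February 1.
At the standard offset (UTC−08:00), 07:00 UTC − 8h = 23:00 Halkir Province standard time (rolling into the previous day, 4 February 2032).
The standard-time date in Halkir Province, February 4, 2032, does not fall between 30 November 2031 and 1 February 2032, so daylight saving is not in effect and Halkir Province is at UTC−08:00.
07:00 UTC − 8h = 23:00 local (rolling into the previous day, 4 February 2032).

23:00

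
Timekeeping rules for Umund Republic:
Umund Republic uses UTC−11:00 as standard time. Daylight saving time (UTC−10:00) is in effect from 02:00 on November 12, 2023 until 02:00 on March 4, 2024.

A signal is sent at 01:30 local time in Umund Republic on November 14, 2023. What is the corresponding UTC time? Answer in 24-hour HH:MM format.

11:30

Daylight saving runs 12 November 2023 – 4 March 2024; November 14, 2023 is inside that window, so Umund Republic is at UTC−10:00.
01:30 local + 10h = 11:30 UTC.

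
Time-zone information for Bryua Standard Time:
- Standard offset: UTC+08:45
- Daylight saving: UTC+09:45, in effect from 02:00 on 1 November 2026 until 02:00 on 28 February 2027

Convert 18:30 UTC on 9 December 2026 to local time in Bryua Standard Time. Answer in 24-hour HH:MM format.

At the standard offset (UTC+08:45), 18:30 UTC + 8h45m = 03:15 Bryua Standard Time standard time (rolling into the next day, 10 December 2026).
The standard-time date in Bryua Standard Time, 10 December 2026, falls between 1 November 2026 and 28 February 2027, so daylight saving is in effect and Bryua Standard Time is at UTC+09:45.
18:30 UTC + 9h45m = 04:15 local (rolling into the next day, 10 December 2026).

04:15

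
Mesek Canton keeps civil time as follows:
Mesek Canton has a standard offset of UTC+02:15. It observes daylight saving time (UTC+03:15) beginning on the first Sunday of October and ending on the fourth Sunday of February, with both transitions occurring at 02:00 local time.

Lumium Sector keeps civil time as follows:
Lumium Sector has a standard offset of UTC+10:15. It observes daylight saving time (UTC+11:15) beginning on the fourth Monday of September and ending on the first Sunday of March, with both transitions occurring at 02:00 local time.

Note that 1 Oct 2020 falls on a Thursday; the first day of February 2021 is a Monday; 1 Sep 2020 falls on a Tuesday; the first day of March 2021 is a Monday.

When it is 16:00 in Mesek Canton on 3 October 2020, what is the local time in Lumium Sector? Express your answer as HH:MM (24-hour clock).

01:00

1 October 2020 is a Thursday, so the first Sunday is October 4.
1 February 2021 is a Monday, so the first Sunday is February 7 and the fourth is February 28.
Daylight saving runs 4 October 2020 – 28 February 2021; 3 October 2020 is outside that window, so Mesek Canton is on standard time at UTC+02:15.
16:00 Mesek Canton − 2h15m = 13:45 UTC.
1 September 2020 is a Tuesday, so the first Monday is September 7 and the fourth is September 28.
1 March 2021 is a Monday, so the first Sunday is March 7.
At the standard offset (UTC+10:15), 13:45 UTC + 10h15m = 00:00 Lumium Sector standard time (rolling into the next day, 4 October 2020).
The standard-time date in Lumium Sector, 4 October 2020, lies within the daylight-saving period (28 September 2020 – 7 March 2021), so Lumium Sector is on daylight time, UTC+11:15.
13:45 UTC + 11h15m = 01:00 Lumium Sector (rolling into the next day, 4 October 2020).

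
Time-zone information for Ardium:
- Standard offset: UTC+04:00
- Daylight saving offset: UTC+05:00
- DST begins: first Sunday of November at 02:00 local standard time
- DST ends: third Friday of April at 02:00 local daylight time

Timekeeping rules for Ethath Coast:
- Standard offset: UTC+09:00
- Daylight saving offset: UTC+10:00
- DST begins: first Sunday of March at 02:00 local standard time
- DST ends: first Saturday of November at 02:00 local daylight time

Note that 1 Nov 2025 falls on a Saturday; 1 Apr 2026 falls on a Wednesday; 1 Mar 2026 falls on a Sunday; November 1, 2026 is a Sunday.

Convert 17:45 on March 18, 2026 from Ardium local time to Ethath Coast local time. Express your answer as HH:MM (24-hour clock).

1 November 2025 is a Saturday, so the first Sunday is November 2.
1 April 2026 is a Wednesday, so the first Friday is April 3 and the third is April 17.
March 18, 2026 falls between 2 November 2025 and 17 April 2026, so daylight saving is in effect and Ardium is at UTC+05:00.
17:45 Ardium − 5h = 12:45 UTC.
1 March 2026 is a Sunday, so the first Sunday is March 1.
1 November 2026 is a Sunday, so the first Saturday is November 7.
At the standard offset (UTC+09:00), 12:45 UTC + 9h = 21:45 Ethath Coast standard time.
The standard-time date in Ethath Coast, March 18, 2026, lies within the daylight-saving period (1 March – 7 November), so Ethath Coast is on daylight time, UTC+10:00.
12:45 UTC + 10h = 22:45 Ethath Coast.

22:45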